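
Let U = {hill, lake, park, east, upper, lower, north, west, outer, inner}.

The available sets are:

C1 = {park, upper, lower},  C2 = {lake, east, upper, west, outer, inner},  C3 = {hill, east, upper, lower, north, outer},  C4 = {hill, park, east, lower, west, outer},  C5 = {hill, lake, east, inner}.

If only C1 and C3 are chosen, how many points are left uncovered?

3

Union of C1, C3 = {hill, park, east, upper, lower, north, outer}.
Not covered: lake, west, inner — 3 points.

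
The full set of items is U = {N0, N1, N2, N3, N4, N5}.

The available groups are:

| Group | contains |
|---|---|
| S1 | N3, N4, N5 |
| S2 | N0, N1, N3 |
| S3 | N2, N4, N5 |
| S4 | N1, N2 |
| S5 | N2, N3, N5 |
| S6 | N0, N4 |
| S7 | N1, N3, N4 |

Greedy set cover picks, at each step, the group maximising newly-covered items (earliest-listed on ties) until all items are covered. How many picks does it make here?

Greedy: pick S1 (covers 3 new) → pick S2 (covers 2 new) → pick S3 (covers 1 new). Total picks: 3.
(The true minimum cover uses only 2 groups, so greedy is not optimal here.)

3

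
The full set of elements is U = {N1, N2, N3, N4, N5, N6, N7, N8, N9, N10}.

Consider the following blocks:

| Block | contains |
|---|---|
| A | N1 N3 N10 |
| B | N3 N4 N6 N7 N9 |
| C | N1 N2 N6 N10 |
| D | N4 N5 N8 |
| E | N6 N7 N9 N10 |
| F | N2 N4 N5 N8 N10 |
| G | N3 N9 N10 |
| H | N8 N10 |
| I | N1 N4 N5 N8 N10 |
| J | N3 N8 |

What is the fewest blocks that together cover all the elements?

3

B and C and I together: B ∪ C ∪ I = {N1, N2, N3, N4, N5, N6, N7, N8, N9, N10} — every element is covered.
No 2 of the 10 blocks cover everything (all 45 combinations miss at least one element), so 3 is optimal.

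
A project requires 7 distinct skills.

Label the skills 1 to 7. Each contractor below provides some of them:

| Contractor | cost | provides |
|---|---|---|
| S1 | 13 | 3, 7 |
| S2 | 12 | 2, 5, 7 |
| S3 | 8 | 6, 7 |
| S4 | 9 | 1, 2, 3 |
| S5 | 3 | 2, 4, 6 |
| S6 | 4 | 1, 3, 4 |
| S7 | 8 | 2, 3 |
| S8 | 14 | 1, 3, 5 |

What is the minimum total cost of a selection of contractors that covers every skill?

19

S2, S5, S6 together cover every skill (S2 ∪ S5 ∪ S6 = {1, 2, 3, 4, 5, 6, 7}); total cost 12 + 3 + 4 = 19.
No covering selection has total cost below 19.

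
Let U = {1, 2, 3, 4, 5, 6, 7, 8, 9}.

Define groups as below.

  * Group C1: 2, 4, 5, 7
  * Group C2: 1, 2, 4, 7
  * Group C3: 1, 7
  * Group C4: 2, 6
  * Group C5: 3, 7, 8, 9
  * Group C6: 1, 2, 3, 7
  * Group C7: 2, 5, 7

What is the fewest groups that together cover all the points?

4

C1 and C4 and C5 and C6 together: C1 ∪ C4 ∪ C5 ∪ C6 = {1, 2, 3, 4, 5, 6, 7, 8, 9} — every point is covered.
No 3 of the 7 groups cover everything (all 35 combinations miss at least one point), so 4 is optimal.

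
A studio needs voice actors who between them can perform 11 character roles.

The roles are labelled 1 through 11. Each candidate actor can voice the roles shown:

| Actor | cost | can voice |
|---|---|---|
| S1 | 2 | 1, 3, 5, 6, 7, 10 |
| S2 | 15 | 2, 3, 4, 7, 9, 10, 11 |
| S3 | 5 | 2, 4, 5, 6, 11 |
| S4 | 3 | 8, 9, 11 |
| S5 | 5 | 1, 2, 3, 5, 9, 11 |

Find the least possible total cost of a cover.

S1, S3, S4 together cover every role (S1 ∪ S3 ∪ S4 = {1, 2, 3, 4, 5, 6, 7, 8, 9, 10, 11}); total cost 2 + 5 + 3 = 10.
No covering selection has total cost below 10.

10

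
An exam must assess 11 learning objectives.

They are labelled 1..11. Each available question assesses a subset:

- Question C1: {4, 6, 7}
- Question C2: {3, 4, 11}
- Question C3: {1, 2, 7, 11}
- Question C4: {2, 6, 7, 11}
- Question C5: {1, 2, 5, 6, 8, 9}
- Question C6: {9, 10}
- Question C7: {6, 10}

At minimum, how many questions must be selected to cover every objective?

4

C2 and C4 and C5 and C7 together: C2 ∪ C4 ∪ C5 ∪ C7 = {1, 2, 3, 4, 5, 6, 7, 8, 9, 10, 11} — every objective is covered.
No 3 of the 7 questions cover everything (all 35 combinations miss at least one objective), so 4 is optimal.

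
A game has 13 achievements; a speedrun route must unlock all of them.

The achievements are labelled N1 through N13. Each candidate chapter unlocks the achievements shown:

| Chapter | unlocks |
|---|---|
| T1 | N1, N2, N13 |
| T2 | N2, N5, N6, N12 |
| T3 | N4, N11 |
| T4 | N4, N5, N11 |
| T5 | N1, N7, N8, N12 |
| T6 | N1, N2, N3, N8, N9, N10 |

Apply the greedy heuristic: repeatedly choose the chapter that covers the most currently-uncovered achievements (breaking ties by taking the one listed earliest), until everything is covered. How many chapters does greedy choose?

5

Greedy: pick T6 (covers 6 new) → pick T2 (covers 3 new) → pick T3 (covers 2 new) → pick T1 (covers 1 new) → pick T5 (covers 1 new). Total picks: 5.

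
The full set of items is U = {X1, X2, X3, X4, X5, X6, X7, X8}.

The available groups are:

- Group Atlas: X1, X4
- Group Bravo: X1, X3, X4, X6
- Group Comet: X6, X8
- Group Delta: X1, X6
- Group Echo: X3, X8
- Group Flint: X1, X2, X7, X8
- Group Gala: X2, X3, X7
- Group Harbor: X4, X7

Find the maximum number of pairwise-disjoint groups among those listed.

3

Delta, Echo, Harbor are pairwise disjoint (Delta={X1,X6}; Echo={X3,X8}; Harbor={X4,X7}).
Every remaining group overlaps one of these, and no 4 of the listed groups are pairwise disjoint, so 3 is the maximum.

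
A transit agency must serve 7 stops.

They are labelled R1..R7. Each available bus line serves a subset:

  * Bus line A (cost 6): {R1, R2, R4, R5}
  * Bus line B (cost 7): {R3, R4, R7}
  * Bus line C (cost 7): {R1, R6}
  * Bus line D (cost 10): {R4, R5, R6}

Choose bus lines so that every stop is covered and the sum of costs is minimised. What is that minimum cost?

20

A, B, C together cover every stop (A ∪ B ∪ C = {R1, R2, R3, R4, R5, R6, R7}); total cost 6 + 7 + 7 = 20.
No covering selection has total cost below 20.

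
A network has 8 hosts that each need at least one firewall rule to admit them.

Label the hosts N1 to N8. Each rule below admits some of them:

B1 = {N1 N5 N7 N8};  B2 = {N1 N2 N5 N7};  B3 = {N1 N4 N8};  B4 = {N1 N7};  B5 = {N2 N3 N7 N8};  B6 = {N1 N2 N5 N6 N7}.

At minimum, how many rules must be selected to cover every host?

Take {B3, B5, B6}. Their union is {N1, N2, N3, N4, N5, N6, N7, N8}, which is all 8 hosts.
Only B5 contains N3, so B5 is forced; the remaining 4 hosts need at least 2 more rules (each remaining rule adds at most 3) — so at least 3 rules are needed, and 3 is optimal.

3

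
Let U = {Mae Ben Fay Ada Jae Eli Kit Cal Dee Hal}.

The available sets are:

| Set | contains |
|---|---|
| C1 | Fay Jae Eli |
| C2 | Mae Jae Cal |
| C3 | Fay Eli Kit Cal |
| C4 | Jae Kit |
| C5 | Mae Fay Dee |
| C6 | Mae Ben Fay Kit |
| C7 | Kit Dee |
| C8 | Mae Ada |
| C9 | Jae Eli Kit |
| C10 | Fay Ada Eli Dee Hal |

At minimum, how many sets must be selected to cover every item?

C2 and C6 and C10 together: C2 ∪ C6 ∪ C10 = {Mae, Ben, Fay, Ada, Jae, Eli, Kit, Cal, Dee, Hal} — every item is covered.
Only C6 contains Ben, so C6 is forced; the remaining 6 items need at least 2 more sets (each remaining set adds at most 4) — so at least 3 sets are needed, and 3 is optimal.

3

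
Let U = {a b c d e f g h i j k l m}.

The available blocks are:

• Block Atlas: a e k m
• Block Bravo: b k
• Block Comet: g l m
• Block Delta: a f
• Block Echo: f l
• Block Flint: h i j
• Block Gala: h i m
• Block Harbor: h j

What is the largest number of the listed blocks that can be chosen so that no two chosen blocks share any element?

4

Bravo, Comet, Delta, Flint are pairwise disjoint (Bravo={b,k}; Comet={g,l,m}; Delta={a,f}; Flint={h,i,j}).
Every remaining block overlaps one of these, and no 5 of the listed blocks are pairwise disjoint, so 4 is the maximum.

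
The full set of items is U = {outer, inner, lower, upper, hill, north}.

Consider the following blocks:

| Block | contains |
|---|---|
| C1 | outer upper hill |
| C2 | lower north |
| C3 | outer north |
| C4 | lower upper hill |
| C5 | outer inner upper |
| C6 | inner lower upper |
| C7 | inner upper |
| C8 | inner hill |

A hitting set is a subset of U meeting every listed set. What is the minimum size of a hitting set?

3

The 3 items {outer, inner, lower} hit every block.
No choice of 2 items meets every block, so 3 is the minimum.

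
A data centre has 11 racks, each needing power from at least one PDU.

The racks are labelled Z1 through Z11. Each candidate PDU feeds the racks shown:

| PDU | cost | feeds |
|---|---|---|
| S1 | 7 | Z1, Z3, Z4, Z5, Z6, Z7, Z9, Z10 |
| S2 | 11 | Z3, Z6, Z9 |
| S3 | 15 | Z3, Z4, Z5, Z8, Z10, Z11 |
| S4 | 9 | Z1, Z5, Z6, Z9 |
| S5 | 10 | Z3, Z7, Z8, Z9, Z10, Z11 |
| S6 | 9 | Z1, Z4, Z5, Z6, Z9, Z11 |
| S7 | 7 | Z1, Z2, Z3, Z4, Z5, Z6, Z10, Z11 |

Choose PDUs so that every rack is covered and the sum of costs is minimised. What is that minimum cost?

S5, S7 together cover every rack (S5 ∪ S7 = {Z1, Z2, Z3, Z4, Z5, Z6, Z7, Z8, Z9, Z10, Z11}); total cost 10 + 7 = 17.
The greedy pick S1, S7, S5 costs 24; no covering selection beats 17.

17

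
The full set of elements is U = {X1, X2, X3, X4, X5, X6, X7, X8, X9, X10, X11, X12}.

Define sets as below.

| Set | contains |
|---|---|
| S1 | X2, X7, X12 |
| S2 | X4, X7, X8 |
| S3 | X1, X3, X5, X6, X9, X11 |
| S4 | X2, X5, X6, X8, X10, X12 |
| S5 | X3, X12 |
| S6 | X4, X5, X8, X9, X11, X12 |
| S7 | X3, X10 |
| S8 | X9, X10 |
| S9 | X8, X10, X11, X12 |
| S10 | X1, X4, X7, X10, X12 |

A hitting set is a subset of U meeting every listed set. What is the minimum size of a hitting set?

Take H = {X4, X10, X11, X12}. Each listed set contains at least one of these, so H is a hitting set of size 4.
No choice of 3 elements meets every set, so 4 is the minimum.

4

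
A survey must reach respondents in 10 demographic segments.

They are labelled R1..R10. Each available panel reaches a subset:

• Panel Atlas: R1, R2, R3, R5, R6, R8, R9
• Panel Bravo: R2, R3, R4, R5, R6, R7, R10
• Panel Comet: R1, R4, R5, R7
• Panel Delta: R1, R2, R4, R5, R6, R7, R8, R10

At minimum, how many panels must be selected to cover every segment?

2

Atlas and Bravo together: Atlas ∪ Bravo = {R1, R2, R3, R4, R5, R6, R7, R8, R9, R10} — every segment is covered.
No single panel has all 10 segments (the largest, Delta, has 8), so 2 is optimal.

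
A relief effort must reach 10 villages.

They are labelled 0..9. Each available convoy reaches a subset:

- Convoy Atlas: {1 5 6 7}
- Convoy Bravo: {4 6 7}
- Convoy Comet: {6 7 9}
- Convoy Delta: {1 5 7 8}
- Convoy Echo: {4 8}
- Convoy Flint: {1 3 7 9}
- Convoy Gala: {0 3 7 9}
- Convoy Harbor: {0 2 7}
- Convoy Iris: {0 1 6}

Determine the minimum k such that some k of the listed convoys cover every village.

Atlas and Echo and Flint and Harbor together: Atlas ∪ Echo ∪ Flint ∪ Harbor = {0, 1, 2, 3, 4, 5, 6, 7, 8, 9} — every village is covered.
Only Harbor contains 2, so Harbor is forced; the remaining 7 villages need at least 3 more convoys (each remaining convoy adds at most 3) — so at least 4 convoys are needed, and 4 is optimal.

4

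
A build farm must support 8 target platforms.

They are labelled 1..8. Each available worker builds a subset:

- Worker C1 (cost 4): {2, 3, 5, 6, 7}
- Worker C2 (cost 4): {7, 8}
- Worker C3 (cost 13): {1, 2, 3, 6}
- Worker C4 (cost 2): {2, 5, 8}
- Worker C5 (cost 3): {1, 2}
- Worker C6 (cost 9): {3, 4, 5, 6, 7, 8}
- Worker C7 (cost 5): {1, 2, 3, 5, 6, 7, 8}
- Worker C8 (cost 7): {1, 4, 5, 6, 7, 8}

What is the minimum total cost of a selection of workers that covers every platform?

11

C1, C8 together cover every platform (C1 ∪ C8 = {1, 2, 3, 4, 5, 6, 7, 8}); total cost 4 + 7 = 11.
The greedy pick C4, C7, C8 costs 14; no covering selection beats 11.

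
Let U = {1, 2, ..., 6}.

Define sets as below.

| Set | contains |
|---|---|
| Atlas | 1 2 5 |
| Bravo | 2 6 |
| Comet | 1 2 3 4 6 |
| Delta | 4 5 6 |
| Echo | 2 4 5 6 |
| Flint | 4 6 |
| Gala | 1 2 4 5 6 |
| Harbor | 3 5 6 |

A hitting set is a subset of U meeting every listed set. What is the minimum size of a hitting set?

2

Take H = {2, 6}. Each listed set contains at least one of these, so H is a hitting set of size 2.
The sets Atlas, Flint are pairwise disjoint, so any hitting set needs a separate point for each — at least 2. Hence 2 is optimal.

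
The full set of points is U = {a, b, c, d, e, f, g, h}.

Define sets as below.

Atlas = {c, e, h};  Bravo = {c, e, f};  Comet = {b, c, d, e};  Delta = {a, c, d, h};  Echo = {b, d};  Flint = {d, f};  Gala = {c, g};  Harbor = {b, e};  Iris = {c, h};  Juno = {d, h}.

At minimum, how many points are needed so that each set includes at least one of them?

3

Take T = {c, d, e}. Each listed set contains at least one of these, so T is a hitting set of size 3.
The sets Flint, Gala, Harbor are pairwise disjoint, so any hitting set needs a separate point for each — at least 3. Hence 3 is optimal.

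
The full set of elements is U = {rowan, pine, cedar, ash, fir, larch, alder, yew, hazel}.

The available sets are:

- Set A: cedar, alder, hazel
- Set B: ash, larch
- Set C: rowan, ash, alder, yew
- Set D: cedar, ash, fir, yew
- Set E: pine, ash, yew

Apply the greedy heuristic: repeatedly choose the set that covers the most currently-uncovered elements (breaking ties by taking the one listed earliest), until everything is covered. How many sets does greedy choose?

5

Greedy: pick C (covers 4 new) → pick A (covers 2 new) → pick B (covers 1 new) → pick D (covers 1 new) → pick E (covers 1 new). Total picks: 5.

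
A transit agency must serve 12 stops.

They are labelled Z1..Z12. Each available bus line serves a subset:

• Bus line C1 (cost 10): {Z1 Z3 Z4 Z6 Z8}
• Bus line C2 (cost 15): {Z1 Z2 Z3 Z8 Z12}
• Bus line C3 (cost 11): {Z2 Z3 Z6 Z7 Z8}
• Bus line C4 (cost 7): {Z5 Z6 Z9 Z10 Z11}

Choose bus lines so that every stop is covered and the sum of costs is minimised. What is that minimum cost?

43

C1, C2, C3, C4 together cover every stop (C1 ∪ C2 ∪ C3 ∪ C4 = {Z1, Z2, Z3, Z4, Z5, Z6, Z7, Z8, Z9, Z10, Z11, Z12}); total cost 10 + 15 + 11 + 7 = 43.
No covering selection has total cost below 43.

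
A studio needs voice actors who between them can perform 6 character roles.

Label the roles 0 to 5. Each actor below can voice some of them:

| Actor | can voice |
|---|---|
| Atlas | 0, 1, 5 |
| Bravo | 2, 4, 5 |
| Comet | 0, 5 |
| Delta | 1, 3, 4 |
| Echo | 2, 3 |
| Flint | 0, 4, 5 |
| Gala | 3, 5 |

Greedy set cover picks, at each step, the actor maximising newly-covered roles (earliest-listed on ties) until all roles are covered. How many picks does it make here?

3

Greedy: pick Atlas (covers 3 new) → pick Bravo (covers 2 new) → pick Delta (covers 1 new). Total picks: 3.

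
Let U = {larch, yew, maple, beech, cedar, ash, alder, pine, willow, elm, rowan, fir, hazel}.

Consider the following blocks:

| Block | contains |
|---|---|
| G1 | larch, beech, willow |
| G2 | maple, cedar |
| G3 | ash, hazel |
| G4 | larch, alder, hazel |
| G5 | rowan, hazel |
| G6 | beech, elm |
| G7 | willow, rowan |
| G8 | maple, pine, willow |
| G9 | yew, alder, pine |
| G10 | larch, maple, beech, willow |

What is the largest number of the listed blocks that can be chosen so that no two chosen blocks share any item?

G2, G3, G6, G7, G9 are pairwise disjoint (G2={maple,cedar}; G3={ash,hazel}; G6={beech,elm}; G7={willow,rowan}; G9={yew,alder,pine}).
Every remaining block overlaps one of these, and no 6 of the listed blocks are pairwise disjoint, so 5 is the maximum.

5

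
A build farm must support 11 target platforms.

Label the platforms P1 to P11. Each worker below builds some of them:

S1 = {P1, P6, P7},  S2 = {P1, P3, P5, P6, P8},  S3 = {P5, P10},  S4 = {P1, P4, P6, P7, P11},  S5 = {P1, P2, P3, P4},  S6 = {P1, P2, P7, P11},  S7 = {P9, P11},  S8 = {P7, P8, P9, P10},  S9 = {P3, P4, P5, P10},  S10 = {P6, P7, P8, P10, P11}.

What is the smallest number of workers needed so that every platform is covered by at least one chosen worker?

Take {S3, S4, S5, S8}. Their union is {P1, P2, P3, P4, P5, P6, P7, P8, P9, P10, P11}, which is all 11 platforms.
No 3 of the 10 workers cover everything (all 120 combinations miss at least one platform), so 4 is optimal.

4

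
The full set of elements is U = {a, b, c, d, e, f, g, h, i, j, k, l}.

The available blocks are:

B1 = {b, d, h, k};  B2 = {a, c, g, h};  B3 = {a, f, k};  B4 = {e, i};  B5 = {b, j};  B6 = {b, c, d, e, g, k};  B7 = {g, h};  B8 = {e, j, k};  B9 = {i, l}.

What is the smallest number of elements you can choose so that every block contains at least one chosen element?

4

Take T = {h, i, j, k}. Each listed block contains at least one of these, so T is a hitting set of size 4.
The blocks B3, B5, B7, B9 are pairwise disjoint, so any hitting set needs a separate element for each — at least 4. Hence 4 is optimal.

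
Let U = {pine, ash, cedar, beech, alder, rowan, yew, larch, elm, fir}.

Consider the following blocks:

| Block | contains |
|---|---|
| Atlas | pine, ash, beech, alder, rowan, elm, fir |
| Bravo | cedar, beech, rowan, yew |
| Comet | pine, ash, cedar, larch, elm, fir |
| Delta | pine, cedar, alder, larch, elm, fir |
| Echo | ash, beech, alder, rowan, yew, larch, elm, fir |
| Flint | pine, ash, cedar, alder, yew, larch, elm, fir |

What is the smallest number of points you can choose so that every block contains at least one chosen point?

The 2 points {pine, yew} hit every block.
No single point lies in every block, so at least 2 are needed and 2 is optimal.

2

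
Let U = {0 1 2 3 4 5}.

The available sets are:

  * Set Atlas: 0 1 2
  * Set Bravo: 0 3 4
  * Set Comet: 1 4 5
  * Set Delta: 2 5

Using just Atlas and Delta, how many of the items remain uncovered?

2

Union of Atlas, Delta = {0, 1, 2, 5}.
Not covered: 3, 4 — 2 items.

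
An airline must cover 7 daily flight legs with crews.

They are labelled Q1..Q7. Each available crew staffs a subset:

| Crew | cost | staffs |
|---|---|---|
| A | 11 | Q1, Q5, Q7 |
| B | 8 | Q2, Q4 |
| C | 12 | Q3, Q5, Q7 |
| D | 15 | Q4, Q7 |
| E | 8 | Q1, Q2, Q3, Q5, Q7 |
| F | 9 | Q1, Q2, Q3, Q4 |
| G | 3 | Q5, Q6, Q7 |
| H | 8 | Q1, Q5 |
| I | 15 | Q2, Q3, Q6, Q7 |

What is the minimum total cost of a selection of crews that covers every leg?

12

F, G together cover every leg (F ∪ G = {Q1, Q2, Q3, Q4, Q5, Q6, Q7}); total cost 9 + 3 = 12.
No covering selection has total cost below 12.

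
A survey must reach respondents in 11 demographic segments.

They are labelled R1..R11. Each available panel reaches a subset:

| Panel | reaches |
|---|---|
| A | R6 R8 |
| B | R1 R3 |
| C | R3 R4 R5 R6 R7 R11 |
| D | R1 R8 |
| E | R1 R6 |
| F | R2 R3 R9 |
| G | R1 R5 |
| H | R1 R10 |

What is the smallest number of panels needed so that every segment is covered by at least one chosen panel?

4

Take {C, D, F, H}. Their union is {R1, R2, R3, R4, R5, R6, R7, R8, R9, R10, R11}, which is all 11 segments.
Only C contains R4, so C is forced; the remaining 5 segments need at least 3 more panels (each remaining panel adds at most 2) — so at least 4 panels are needed, and 4 is optimal.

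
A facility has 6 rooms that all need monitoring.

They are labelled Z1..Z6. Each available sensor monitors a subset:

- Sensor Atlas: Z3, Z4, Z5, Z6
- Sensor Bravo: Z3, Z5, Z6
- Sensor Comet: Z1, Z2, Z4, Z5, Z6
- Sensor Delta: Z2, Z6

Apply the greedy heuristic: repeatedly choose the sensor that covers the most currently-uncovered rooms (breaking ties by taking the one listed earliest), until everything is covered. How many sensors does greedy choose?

2

Greedy: pick Comet (covers 5 new) → pick Atlas (covers 1 new). Total picks: 2.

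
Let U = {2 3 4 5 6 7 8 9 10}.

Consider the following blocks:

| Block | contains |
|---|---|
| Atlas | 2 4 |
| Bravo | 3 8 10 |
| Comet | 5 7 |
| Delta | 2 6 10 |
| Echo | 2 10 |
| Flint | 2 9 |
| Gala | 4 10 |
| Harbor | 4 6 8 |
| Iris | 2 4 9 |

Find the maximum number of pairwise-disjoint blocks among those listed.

Comet, Echo, Harbor are pairwise disjoint (Comet={5,7}; Echo={2,10}; Harbor={4,6,8}).
Every remaining block overlaps one of these, and no 4 of the listed blocks are pairwise disjoint, so 3 is the maximum.

3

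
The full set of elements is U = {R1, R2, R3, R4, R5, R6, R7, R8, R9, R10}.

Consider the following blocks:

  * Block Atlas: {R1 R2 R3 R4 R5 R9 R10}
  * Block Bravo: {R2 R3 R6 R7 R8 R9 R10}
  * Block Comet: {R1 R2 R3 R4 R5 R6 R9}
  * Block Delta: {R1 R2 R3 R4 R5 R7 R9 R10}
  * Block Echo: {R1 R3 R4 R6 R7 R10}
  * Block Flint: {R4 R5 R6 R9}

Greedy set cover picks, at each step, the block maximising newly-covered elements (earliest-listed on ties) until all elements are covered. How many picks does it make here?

2

Greedy: pick Delta (covers 8 new) → pick Bravo (covers 2 new). Total picks: 2.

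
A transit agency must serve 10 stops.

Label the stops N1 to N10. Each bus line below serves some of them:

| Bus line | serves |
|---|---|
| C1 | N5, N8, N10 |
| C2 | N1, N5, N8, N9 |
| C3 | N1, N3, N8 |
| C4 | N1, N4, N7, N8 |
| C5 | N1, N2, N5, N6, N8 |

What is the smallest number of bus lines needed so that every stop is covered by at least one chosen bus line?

Take {C1, C2, C3, C4, C5}. Their union is {N1, N2, N3, N4, N5, N6, N7, N8, N9, N10}, which is all 10 stops.
No 4 of the 5 bus lines cover everything (all 5 combinations miss at least one stop), so 5 is optimal.

5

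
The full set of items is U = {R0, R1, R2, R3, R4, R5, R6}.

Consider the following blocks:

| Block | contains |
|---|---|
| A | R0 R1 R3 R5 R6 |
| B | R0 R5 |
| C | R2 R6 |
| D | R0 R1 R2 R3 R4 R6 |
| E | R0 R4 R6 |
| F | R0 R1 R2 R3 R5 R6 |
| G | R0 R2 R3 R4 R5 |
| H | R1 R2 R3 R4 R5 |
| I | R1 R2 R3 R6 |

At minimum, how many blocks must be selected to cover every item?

D and H together: D ∪ H = {R0, R1, R2, R3, R4, R5, R6} — every item is covered.
No single block has all 7 items (the largest, D, has 6), so 2 is optimal.

2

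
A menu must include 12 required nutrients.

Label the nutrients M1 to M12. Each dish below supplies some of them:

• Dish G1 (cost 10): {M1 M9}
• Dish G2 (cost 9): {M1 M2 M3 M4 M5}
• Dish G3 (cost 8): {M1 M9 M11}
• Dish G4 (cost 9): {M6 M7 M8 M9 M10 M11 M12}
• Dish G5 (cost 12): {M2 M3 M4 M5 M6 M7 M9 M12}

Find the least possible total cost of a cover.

18

G2, G4 together cover every nutrient (G2 ∪ G4 = {M1, M2, M3, M4, M5, M6, M7, M8, M9, M10, M11, M12}); total cost 9 + 9 = 18.
No covering selection has total cost below 18.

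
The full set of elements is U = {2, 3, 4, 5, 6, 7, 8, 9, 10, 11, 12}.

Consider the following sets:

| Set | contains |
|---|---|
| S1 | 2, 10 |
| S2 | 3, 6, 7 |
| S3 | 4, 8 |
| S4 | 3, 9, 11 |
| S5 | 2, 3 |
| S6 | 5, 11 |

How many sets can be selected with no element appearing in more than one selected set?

4

S1, S2, S3, S6 are pairwise disjoint (S1={2,10}; S2={3,6,7}; S3={4,8}; S6={5,11}).
Every remaining set overlaps one of these, and no 5 of the listed sets are pairwise disjoint, so 4 is the maximum.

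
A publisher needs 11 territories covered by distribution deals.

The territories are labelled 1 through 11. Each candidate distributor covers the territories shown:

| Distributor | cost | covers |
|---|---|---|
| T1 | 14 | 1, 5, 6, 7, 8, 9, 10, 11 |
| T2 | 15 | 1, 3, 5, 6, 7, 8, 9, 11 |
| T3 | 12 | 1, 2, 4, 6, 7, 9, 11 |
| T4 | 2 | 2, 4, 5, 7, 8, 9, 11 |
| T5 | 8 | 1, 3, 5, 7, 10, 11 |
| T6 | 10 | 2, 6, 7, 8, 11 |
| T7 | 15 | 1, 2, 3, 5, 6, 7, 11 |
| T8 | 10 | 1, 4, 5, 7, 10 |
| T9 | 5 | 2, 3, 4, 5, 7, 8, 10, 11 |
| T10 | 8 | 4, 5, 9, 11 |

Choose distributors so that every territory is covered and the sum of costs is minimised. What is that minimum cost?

T3, T9 together cover every territory (T3 ∪ T9 = {1, 2, 3, 4, 5, 6, 7, 8, 9, 10, 11}); total cost 12 + 5 = 17.
The greedy pick T4, T9, T3 costs 19; no covering selection beats 17.

17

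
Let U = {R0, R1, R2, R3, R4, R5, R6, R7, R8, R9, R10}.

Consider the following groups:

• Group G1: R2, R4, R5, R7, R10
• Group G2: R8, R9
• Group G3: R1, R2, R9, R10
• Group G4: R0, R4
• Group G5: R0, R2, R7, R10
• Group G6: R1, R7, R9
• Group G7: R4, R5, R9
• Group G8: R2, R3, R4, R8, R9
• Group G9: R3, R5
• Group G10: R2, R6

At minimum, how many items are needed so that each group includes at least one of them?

H = {R0, R2, R3, R9} meets every group (each contains at least one member of H), and |H| = 4.
The groups G2, G4, G9, G10 are pairwise disjoint, so any hitting set needs a separate item for each — at least 4. Hence 4 is optimal.

4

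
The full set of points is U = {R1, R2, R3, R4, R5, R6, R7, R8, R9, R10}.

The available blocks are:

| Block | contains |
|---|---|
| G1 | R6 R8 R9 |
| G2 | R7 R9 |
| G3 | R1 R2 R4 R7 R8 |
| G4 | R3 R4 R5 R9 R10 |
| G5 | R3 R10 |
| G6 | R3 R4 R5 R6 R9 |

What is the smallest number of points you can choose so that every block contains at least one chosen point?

3

Take H = {R1, R3, R9}. Each listed block contains at least one of these, so H is a hitting set of size 3.
No choice of 2 points meets every block, so 3 is the minimum.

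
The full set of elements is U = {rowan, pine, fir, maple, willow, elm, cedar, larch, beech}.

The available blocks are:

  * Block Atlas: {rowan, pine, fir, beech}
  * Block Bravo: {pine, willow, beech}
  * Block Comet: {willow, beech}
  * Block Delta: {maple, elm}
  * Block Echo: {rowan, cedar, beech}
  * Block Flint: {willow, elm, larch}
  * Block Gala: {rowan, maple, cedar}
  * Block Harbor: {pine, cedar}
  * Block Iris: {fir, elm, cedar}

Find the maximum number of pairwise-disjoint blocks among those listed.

3

Comet, Delta, Harbor are pairwise disjoint (Comet={willow,beech}; Delta={maple,elm}; Harbor={pine,cedar}).
Every remaining block overlaps one of these, and no 4 of the listed blocks are pairwise disjoint, so 3 is the maximum.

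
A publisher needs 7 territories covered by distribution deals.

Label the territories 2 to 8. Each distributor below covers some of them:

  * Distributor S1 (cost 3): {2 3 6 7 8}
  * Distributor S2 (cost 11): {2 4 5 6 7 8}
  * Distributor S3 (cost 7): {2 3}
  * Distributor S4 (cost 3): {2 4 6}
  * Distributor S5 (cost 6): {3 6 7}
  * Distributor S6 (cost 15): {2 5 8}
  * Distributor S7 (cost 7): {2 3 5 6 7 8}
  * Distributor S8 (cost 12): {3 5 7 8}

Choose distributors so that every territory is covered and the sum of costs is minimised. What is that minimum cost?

10

S4, S7 together cover every territory (S4 ∪ S7 = {2, 3, 4, 5, 6, 7, 8}); total cost 3 + 7 = 10.
The greedy pick S1, S4, S7 costs 13; no covering selection beats 10.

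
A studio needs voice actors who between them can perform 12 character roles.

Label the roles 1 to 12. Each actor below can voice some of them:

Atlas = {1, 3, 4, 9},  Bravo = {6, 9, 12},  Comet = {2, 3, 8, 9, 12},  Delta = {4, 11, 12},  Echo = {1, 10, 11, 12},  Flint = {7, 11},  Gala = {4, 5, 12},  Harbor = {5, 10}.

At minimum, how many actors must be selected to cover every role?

Bravo and Comet and Echo and Flint and Gala together: Bravo ∪ Comet ∪ Echo ∪ Flint ∪ Gala = {1, 2, 3, 4, 5, 6, 7, 8, 9, 10, 11, 12} — every role is covered.
No 4 of the 8 actors cover everything (all 70 combinations miss at least one role), so 5 is optimal.

5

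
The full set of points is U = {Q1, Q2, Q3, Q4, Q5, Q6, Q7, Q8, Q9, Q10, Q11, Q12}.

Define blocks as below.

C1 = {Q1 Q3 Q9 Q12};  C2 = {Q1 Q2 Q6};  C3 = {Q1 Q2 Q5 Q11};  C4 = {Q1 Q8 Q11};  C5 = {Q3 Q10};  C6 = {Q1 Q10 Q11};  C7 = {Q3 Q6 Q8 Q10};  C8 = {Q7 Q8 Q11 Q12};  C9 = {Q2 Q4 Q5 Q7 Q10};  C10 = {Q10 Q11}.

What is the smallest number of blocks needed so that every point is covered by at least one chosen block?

4

Take {C1, C3, C7, C9}. Their union is {Q1, Q2, Q3, Q4, Q5, Q6, Q7, Q8, Q9, Q10, Q11, Q12}, which is all 12 points.
No 3 of the 10 blocks cover everything (all 120 combinations miss at least one point), so 4 is optimal.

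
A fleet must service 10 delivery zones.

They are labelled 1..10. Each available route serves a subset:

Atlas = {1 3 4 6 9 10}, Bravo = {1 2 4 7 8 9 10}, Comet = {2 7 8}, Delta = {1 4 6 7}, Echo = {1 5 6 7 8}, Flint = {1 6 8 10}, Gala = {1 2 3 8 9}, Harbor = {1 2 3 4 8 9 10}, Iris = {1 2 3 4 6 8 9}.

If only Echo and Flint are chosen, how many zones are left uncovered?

Union of Echo, Flint = {1, 5, 6, 7, 8, 10}.
Not covered: 2, 3, 4, 9 — 4 zones.

4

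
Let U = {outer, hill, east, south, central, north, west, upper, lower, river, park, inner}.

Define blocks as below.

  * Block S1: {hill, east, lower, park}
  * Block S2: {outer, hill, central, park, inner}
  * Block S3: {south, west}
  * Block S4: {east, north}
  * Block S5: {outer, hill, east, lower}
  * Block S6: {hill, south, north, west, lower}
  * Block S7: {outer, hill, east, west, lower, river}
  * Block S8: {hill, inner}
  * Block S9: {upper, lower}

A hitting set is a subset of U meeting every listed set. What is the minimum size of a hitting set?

4

H = {east, south, upper, inner} meets every block (each contains at least one member of H), and |H| = 4.
The blocks S2, S3, S4, S9 are pairwise disjoint, so any hitting set needs a separate element for each — at least 4. Hence 4 is optimal.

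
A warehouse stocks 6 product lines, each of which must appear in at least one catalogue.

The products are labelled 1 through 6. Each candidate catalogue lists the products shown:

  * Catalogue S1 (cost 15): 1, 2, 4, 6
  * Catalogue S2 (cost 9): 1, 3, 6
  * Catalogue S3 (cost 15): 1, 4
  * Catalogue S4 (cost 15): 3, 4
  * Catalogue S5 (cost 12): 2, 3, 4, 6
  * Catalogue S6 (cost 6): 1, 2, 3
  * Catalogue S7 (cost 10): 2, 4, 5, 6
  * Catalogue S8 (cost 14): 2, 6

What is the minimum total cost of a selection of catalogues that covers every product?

S6, S7 together cover every product (S6 ∪ S7 = {1, 2, 3, 4, 5, 6}); total cost 6 + 10 = 16.
No covering selection has total cost below 16.

16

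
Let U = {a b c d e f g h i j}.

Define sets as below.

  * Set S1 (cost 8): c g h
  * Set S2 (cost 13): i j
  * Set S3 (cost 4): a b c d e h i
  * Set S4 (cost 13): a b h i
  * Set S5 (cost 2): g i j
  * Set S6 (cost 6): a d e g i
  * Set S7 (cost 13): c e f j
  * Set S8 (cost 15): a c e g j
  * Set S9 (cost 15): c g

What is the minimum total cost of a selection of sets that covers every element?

S3, S5, S7 together cover every element (S3 ∪ S5 ∪ S7 = {a, b, c, d, e, f, g, h, i, j}); total cost 4 + 2 + 13 = 19.
No covering selection has total cost below 19.

19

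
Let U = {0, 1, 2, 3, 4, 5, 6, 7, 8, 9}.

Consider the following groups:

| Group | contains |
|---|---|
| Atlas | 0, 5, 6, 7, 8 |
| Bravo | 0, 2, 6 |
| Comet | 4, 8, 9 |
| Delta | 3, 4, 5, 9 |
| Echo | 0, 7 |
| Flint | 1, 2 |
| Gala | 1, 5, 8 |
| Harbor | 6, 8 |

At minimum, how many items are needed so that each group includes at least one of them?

H = {2, 4, 7, 8} meets every group (each contains at least one member of H), and |H| = 4.
The groups Delta, Echo, Flint, Harbor are pairwise disjoint, so any hitting set needs a separate item for each — at least 4. Hence 4 is optimal.

4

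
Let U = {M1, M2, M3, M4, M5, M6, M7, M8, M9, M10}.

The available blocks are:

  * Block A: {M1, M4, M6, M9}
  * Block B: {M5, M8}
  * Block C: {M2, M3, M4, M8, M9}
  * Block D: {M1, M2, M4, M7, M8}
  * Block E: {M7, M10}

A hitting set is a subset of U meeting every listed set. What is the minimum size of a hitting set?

Take H = {M4, M8, M10}. Each listed block contains at least one of these, so H is a hitting set of size 3.
The blocks A, B, E are pairwise disjoint, so any hitting set needs a separate item for each — at least 3. Hence 3 is optimal.

3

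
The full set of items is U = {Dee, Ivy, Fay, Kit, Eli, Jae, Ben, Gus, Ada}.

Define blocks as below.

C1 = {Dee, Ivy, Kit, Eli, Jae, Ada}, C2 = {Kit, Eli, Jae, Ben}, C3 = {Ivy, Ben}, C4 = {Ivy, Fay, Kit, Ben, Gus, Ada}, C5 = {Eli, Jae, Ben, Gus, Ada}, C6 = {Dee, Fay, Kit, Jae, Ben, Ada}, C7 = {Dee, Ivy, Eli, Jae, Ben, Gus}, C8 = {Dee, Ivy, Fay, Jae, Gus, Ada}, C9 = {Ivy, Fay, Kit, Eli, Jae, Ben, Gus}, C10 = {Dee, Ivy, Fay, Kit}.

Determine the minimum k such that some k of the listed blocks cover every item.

2

C2 and C8 together: C2 ∪ C8 = {Dee, Ivy, Fay, Kit, Eli, Jae, Ben, Gus, Ada} — every item is covered.
No single block has all 9 items (the largest, C9, has 7), so 2 is optimal.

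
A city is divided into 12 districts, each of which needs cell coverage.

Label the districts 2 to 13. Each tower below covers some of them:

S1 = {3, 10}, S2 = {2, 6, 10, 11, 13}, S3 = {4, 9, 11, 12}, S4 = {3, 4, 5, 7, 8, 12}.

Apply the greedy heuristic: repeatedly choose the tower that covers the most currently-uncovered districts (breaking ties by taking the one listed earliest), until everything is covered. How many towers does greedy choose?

3

Greedy: pick S4 (covers 6 new) → pick S2 (covers 5 new) → pick S3 (covers 1 new). Total picks: 3.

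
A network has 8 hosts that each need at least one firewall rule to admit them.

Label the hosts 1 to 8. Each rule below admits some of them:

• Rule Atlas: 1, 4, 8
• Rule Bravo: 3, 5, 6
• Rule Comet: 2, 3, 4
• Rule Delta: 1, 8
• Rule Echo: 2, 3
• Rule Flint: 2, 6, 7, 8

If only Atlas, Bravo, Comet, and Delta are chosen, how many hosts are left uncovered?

1

Union of Atlas, Bravo, Comet, Delta = {1, 2, 3, 4, 5, 6, 8}.
Not covered: 7 — 1 host.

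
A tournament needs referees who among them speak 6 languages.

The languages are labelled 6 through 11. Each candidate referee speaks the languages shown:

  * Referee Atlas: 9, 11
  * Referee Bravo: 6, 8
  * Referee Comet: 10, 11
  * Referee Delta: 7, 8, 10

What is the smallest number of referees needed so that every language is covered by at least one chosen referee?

Take {Atlas, Bravo, Delta}. Their union is {6, 7, 8, 9, 10, 11}, which is all 6 languages.
Only Bravo contains 6, so Bravo is forced; the remaining 4 languages need at least 2 more referees (each remaining referee adds at most 2) — so at least 3 referees are needed, and 3 is optimal.

3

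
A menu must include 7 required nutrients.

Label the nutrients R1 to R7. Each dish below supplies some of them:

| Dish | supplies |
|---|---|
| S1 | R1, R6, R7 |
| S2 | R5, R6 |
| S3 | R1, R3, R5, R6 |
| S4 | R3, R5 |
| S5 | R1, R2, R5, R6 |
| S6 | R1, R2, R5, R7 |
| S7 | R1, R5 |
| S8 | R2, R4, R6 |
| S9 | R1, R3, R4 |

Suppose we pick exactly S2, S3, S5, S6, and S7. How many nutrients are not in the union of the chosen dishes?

Union of S2, S3, S5, S6, S7 = {R1, R2, R3, R5, R6, R7}.
Not covered: R4 — 1 nutrient.

1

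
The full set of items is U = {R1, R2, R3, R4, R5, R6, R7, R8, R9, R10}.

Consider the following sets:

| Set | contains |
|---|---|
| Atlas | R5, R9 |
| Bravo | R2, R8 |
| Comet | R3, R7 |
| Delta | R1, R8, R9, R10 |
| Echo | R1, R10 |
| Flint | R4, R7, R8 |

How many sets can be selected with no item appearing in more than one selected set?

Atlas, Bravo, Comet, Echo are pairwise disjoint (Atlas={R5,R9}; Bravo={R2,R8}; Comet={R3,R7}; Echo={R1,R10}).
Every remaining set overlaps one of these, and no 5 of the listed sets are pairwise disjoint, so 4 is the maximum.

4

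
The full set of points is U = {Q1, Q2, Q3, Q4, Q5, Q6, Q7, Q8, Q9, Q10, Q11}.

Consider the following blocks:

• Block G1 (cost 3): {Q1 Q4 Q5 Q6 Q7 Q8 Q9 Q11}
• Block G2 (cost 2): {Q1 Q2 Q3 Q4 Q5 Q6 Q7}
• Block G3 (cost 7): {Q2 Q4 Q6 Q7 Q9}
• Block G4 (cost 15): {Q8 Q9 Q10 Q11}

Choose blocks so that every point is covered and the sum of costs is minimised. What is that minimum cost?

G2, G4 together cover every point (G2 ∪ G4 = {Q1, Q2, Q3, Q4, Q5, Q6, Q7, Q8, Q9, Q10, Q11}); total cost 2 + 15 = 17.
The greedy pick G2, G1, G4 costs 20; no covering selection beats 17.

17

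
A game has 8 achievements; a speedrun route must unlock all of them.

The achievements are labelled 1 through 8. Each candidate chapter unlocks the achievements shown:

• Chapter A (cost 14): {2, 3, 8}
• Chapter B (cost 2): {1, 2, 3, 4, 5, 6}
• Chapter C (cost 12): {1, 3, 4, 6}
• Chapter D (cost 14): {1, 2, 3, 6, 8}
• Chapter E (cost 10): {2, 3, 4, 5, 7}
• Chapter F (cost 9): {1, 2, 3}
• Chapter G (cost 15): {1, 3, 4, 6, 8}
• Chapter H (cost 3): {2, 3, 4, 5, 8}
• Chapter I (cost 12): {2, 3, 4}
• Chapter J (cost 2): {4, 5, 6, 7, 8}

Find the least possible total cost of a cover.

4

B, J together cover every achievement (B ∪ J = {1, 2, 3, 4, 5, 6, 7, 8}); total cost 2 + 2 = 4.
No covering selection has total cost below 4.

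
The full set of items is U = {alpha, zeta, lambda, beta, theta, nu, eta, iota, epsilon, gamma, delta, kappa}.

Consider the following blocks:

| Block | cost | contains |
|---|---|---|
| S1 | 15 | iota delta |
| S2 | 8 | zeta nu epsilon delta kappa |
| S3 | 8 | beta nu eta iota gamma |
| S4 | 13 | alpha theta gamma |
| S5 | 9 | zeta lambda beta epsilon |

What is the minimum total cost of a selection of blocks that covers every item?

S2, S3, S4, S5 together cover every item (S2 ∪ S3 ∪ S4 ∪ S5 = {alpha, zeta, lambda, beta, theta, nu, eta, iota, epsilon, gamma, delta, kappa}); total cost 8 + 8 + 13 + 9 = 38.
No covering selection has total cost below 38.

38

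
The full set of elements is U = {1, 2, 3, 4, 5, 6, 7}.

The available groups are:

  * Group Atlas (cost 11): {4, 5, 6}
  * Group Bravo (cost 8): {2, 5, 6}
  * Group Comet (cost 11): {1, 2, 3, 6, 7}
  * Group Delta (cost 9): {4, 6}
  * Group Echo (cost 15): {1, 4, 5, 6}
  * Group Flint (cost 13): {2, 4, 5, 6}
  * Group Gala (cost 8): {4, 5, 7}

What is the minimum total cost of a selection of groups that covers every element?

19

Comet, Gala together cover every element (Comet ∪ Gala = {1, 2, 3, 4, 5, 6, 7}); total cost 11 + 8 = 19.
No covering selection has total cost below 19.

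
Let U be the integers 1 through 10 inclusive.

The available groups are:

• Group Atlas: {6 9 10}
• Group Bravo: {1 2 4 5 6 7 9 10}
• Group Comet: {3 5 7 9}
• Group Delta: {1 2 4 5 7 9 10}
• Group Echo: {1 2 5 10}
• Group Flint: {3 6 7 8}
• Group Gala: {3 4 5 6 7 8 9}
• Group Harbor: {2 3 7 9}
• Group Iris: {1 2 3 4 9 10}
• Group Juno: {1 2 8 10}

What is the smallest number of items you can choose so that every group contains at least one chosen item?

2

H = {3, 10} meets every group (each contains at least one member of H), and |H| = 2.
The groups Echo, Flint are pairwise disjoint, so any hitting set needs a separate item for each — at least 2. Hence 2 is optimal.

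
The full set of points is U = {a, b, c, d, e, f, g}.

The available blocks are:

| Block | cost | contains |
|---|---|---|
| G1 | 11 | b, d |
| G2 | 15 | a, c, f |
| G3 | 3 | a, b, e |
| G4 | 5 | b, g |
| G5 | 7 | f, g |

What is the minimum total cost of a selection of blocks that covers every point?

G1, G2, G3, G4 together cover every point (G1 ∪ G2 ∪ G3 ∪ G4 = {a, b, c, d, e, f, g}); total cost 11 + 15 + 3 + 5 = 34.
The greedy pick G3, G5, G1, G2 costs 36; no covering selection beats 34.

34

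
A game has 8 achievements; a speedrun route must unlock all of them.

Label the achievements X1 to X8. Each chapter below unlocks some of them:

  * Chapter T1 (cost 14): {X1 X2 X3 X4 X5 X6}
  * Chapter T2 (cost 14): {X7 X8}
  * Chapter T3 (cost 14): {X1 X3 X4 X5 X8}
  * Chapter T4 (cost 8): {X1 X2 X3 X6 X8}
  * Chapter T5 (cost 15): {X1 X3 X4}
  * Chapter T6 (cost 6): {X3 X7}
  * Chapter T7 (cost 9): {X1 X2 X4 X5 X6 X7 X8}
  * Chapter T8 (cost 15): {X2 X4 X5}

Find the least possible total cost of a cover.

T6, T7 together cover every achievement (T6 ∪ T7 = {X1, X2, X3, X4, X5, X6, X7, X8}); total cost 6 + 9 = 15.
No covering selection has total cost below 15.

15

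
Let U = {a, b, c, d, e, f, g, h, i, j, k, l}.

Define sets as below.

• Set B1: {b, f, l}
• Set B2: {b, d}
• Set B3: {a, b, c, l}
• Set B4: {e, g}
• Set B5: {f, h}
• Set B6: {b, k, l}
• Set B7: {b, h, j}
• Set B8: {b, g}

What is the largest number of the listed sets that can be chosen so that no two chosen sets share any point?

3

B4, B5, B6 are pairwise disjoint (B4={e,g}; B5={f,h}; B6={b,k,l}).
Every remaining set overlaps one of these, and no 4 of the listed sets are pairwise disjoint, so 3 is the maximum.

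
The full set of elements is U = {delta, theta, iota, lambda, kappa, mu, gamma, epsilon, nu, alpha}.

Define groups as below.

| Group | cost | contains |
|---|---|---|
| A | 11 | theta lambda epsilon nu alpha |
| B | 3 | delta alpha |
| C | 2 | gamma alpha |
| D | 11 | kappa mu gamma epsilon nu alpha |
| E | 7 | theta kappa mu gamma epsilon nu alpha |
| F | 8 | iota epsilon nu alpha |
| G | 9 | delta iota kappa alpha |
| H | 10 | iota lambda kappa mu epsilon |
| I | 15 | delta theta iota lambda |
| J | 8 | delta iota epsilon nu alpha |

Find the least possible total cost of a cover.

20

B, E, H together cover every element (B ∪ E ∪ H = {delta, theta, iota, lambda, kappa, mu, gamma, epsilon, nu, alpha}); total cost 3 + 7 + 10 = 20.
The greedy pick C, E, B, H costs 22; no covering selection beats 20.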